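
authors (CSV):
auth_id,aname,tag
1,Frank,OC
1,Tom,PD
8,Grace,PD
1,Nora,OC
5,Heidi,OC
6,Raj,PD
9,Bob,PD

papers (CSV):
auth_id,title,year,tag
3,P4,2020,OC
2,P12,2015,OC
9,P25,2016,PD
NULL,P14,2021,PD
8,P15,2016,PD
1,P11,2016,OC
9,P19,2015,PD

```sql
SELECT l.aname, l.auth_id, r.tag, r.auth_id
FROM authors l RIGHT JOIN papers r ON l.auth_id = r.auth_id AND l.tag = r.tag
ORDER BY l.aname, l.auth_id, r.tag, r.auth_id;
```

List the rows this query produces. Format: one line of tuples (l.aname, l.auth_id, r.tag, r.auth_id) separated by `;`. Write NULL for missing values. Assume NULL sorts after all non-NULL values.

(Bob, 9, PD, 9); (Bob, 9, PD, 9); (Frank, 1, OC, 1); (Grace, 8, PD, 8); (Nora, 1, OC, 1); (NULL, NULL, OC, 2); (NULL, NULL, OC, 3); (NULL, NULL, PD, NULL)

RIGHT JOIN keeps every row from `papers`; unmatched rows get NULL for `authors`'s columns.
Matching on l.auth_id = r.auth_id AND l.tag = r.tag. A NULL in a compared column never satisfies the condition.
Matched pairs: 5; unmatched r rows kept: 3.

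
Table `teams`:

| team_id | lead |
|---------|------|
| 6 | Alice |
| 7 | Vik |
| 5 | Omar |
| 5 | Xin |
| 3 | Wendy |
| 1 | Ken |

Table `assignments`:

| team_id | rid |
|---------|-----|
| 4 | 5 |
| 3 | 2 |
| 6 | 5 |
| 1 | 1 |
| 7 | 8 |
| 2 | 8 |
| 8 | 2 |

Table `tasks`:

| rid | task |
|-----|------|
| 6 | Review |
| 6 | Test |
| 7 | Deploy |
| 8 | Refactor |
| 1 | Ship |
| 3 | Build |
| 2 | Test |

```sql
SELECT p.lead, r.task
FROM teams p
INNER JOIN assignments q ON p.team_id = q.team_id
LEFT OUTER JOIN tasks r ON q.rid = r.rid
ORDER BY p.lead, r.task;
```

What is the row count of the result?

Evaluate left to right. First `teams p INNER JOIN assignments q` on team_id: 4 row(s).
Then LEFT JOIN `tasks r` on rid: each of those 4 rows is kept; rows whose q.rid has no match in r get NULL for r's columns.
Result: 4 row(s).

4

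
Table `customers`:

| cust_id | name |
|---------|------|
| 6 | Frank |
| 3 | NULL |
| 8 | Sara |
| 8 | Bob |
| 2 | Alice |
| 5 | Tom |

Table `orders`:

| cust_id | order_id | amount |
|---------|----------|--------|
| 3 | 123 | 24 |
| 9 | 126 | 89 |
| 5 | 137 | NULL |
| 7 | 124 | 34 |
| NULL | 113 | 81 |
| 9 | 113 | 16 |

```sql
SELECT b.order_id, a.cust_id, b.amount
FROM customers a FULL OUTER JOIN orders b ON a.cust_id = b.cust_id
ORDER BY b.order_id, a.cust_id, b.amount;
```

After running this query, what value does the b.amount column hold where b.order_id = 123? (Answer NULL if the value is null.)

FULL OUTER JOIN keeps every row from both sides; unmatched rows get NULL for the other side's columns.
Matching on a.cust_id = b.cust_id. A NULL in a compared column never satisfies the condition.
- a (cust_id=6) has no partner → padded with NULL.
- a (cust_id=3) pairs with 1 row(s) of b.
- a (cust_id=8) has no partner → padded with NULL.
- a (cust_id=8) has no partner → padded with NULL.
- a (cust_id=2) has no partner → padded with NULL.
- a (cust_id=5) pairs with 1 row(s) of b.
- 4 row(s) from b found no a partner → padded with NULL.

24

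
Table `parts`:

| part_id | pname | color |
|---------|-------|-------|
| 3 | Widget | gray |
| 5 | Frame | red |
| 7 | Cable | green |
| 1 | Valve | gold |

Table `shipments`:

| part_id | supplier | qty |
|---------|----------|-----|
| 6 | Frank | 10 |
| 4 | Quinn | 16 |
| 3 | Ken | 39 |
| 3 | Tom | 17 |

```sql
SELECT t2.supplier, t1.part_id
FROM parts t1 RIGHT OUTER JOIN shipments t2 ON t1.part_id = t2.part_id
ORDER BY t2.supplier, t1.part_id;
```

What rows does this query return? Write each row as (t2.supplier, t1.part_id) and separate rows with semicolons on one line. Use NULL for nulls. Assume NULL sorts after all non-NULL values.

RIGHT JOIN keeps every row from `shipments`; unmatched rows get NULL for `parts`'s columns.
Matching on t1.part_id = t2.part_id.
Matched pairs: 2; unmatched t2 rows kept: 2.

(Frank, NULL); (Ken, 3); (Quinn, NULL); (Tom, 3)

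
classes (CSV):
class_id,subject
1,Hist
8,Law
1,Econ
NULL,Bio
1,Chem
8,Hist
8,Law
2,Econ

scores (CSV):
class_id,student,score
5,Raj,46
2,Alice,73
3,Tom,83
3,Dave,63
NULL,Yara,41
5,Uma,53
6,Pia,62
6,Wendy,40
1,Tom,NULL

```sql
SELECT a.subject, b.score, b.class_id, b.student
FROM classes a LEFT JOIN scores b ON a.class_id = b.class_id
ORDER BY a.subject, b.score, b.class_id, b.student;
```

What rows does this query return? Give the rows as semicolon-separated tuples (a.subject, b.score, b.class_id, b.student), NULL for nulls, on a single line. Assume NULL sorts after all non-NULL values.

(Bio, NULL, NULL, NULL); (Chem, NULL, 1, Tom); (Econ, 73, 2, Alice); (Econ, NULL, 1, Tom); (Hist, NULL, 1, Tom); (Hist, NULL, NULL, NULL); (Law, NULL, NULL, NULL); (Law, NULL, NULL, NULL)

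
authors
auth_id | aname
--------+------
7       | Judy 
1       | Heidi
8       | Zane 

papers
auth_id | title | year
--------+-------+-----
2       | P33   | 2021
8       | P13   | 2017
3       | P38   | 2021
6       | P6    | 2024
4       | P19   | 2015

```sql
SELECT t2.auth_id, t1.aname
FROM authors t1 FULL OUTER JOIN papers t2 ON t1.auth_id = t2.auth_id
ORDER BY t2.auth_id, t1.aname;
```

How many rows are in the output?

7

FULL OUTER JOIN keeps every row from both sides; unmatched rows get NULL for the other side's columns.
Matching on t1.auth_id = t2.auth_id.
- t1[0] auth_id=7 → no match; kept with NULLs on the t2 side.
- t1[1] auth_id=1 → no match; kept with NULLs on the t2 side.
- t1[2] auth_id=8 → 1 match(es) in t2 → 1 row(s).
- plus 4 unmatched t2 row(s), each kept with NULL t1 columns.
Total: 1 matched + 6 padded = 7 rows.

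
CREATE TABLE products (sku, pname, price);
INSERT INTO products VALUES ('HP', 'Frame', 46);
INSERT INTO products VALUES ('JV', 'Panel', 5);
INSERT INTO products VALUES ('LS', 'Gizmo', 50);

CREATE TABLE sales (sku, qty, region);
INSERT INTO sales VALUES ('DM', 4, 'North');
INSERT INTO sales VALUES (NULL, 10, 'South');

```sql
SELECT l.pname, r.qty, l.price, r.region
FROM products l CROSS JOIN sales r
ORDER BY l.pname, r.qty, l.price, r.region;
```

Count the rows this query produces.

6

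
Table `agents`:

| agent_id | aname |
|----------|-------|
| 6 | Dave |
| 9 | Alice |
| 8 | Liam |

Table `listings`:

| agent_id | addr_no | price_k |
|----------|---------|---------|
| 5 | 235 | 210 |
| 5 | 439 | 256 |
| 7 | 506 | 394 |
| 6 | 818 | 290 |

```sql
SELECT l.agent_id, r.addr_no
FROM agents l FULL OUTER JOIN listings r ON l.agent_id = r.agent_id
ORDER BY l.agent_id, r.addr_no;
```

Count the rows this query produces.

6

FULL OUTER JOIN keeps every row from both sides; unmatched rows get NULL for the other side's columns.
Matching on l.agent_id = r.agent_id.
- l[0] agent_id=6 → 1 match(es) in r → 1 row(s).
- l[1] agent_id=9 → no match; kept with NULLs on the r side.
- l[2] agent_id=8 → no match; kept with NULLs on the r side.
- plus 3 unmatched r row(s), each kept with NULL l columns.
Total: 1 matched + 5 padded = 6 rows.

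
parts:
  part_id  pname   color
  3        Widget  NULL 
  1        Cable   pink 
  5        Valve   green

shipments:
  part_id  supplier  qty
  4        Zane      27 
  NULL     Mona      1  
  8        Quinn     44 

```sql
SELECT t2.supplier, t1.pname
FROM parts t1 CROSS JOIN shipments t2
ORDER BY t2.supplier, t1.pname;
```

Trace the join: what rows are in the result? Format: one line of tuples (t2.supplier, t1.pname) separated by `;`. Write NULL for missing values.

CROSS JOIN pairs every row of `parts` with every row of `shipments`: 3 × 3 = 9 rows.
After projecting and ordering:
t2.supplier | t1.pname
Mona | Cable
Mona | Valve
Mona | Widget
Quinn | Cable
Quinn | Valve
Quinn | Widget
Zane | Cable
Zane | Valve
Zane | Widget

(Mona, Cable); (Mona, Valve); (Mona, Widget); (Quinn, Cable); (Quinn, Valve); (Quinn, Widget); (Zane, Cable); (Zane, Valve); (Zane, Widget)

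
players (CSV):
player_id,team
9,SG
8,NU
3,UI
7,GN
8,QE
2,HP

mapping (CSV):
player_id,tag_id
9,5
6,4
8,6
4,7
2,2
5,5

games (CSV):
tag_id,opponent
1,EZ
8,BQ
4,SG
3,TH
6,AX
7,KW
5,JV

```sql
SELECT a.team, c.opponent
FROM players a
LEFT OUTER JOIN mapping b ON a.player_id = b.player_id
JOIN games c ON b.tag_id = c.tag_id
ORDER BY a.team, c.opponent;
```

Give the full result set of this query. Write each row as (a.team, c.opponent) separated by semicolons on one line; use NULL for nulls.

(NU, AX); (QE, AX); (SG, JV)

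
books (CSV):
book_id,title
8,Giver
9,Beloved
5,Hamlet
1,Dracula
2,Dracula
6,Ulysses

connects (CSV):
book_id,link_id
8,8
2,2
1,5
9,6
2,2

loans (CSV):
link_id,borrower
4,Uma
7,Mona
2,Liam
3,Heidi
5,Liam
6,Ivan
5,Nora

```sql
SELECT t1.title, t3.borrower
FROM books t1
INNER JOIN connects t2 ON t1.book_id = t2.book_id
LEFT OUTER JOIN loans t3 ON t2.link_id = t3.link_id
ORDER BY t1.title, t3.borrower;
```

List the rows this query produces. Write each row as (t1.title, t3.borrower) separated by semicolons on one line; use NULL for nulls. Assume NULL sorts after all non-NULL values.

(Beloved, Ivan); (Dracula, Liam); (Dracula, Liam); (Dracula, Liam); (Dracula, Nora); (Giver, NULL)

Joins associate left-to-right: books INNER JOIN connects on book_id gives 5 intermediate row(s).
Then LEFT JOIN `loans t3` on link_id: each of those 5 rows is kept; rows whose t2.link_id has no match in t3 get NULL for t3's columns.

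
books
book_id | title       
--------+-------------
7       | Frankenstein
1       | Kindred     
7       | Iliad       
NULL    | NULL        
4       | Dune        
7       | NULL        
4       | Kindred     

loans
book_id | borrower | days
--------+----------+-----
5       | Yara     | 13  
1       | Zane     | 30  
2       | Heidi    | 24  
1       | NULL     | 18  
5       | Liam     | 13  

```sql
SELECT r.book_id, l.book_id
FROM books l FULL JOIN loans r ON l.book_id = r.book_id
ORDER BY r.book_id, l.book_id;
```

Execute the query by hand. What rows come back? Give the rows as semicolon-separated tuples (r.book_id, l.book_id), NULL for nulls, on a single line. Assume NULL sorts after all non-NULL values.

FULL OUTER JOIN keeps every row from both sides; unmatched rows get NULL for the other side's columns.
Matching on l.book_id = r.book_id. A NULL in a compared column never satisfies the condition.
Matched pairs: 2; unmatched l rows kept: 6; unmatched r rows kept: 3.

(1, 1); (1, 1); (2, NULL); (5, NULL); (5, NULL); (NULL, 4); (NULL, 4); (NULL, 7); (NULL, 7); (NULL, 7); (NULL, NULL)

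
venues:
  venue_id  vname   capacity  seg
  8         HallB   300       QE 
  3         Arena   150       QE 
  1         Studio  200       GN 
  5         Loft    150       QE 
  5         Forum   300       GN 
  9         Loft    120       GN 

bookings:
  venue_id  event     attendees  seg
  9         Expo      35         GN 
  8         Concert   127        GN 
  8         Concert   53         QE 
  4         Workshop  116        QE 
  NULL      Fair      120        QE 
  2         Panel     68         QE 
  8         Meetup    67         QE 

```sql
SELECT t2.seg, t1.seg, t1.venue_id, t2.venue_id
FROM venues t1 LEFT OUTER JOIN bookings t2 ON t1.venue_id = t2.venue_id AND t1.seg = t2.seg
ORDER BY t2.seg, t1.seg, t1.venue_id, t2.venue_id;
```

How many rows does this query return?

LEFT JOIN keeps every row from `venues`; unmatched rows get NULL for `bookings`'s columns.
Matching on t1.venue_id = t2.venue_id AND t1.seg = t2.seg. A NULL in a compared column never satisfies the condition.
Matched pairs: 3; unmatched t1 rows kept: 4.
Total: 3 matched + 4 padded = 7 rows.

7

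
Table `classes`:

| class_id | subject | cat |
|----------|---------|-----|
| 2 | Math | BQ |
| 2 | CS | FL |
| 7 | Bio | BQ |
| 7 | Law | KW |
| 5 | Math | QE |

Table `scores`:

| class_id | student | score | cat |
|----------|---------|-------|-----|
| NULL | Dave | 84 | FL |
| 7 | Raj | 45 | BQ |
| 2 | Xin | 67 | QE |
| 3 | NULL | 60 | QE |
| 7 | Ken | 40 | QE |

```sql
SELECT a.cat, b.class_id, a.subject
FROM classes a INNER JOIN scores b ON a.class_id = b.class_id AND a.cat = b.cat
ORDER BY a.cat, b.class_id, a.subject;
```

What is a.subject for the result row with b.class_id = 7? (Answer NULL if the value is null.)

Bio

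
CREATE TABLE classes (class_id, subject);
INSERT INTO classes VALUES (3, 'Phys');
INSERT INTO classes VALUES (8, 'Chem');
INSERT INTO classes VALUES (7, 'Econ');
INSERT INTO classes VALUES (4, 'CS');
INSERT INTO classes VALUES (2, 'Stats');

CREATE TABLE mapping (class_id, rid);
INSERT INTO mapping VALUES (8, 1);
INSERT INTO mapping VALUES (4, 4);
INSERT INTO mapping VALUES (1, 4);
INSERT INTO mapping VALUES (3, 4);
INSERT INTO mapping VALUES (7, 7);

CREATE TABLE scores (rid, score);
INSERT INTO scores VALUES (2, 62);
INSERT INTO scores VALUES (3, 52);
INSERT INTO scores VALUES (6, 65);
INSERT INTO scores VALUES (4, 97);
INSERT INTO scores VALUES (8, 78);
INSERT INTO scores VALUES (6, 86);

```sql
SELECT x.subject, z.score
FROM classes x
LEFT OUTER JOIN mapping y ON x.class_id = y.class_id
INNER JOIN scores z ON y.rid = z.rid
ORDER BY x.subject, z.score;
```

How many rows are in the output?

2

Evaluate left to right. First `classes x LEFT JOIN mapping y` on class_id: 5 row(s).
Then INNER JOIN `scores z` on rid: keep only rows whose y.rid appears in z.
Result: 2 row(s).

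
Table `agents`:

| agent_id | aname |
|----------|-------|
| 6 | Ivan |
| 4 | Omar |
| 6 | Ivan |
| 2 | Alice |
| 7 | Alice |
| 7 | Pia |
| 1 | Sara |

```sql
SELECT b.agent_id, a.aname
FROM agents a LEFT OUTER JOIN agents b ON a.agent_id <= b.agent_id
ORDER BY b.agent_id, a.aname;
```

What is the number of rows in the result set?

30

LEFT JOIN keeps every row from `agents a`; unmatched rows get NULL for `agents b`'s columns.
Matching on a.agent_id <= b.agent_id.
- a (agent_id=6) pairs with 4 row(s) of b.
- a (agent_id=4) pairs with 5 row(s) of b.
- a (agent_id=6) pairs with 4 row(s) of b.
- a (agent_id=2) pairs with 6 row(s) of b.
- a (agent_id=7) pairs with 2 row(s) of b.
- a (agent_id=7) pairs with 2 row(s) of b.
- a (agent_id=1) pairs with 7 row(s) of b.
Total: 30 rows.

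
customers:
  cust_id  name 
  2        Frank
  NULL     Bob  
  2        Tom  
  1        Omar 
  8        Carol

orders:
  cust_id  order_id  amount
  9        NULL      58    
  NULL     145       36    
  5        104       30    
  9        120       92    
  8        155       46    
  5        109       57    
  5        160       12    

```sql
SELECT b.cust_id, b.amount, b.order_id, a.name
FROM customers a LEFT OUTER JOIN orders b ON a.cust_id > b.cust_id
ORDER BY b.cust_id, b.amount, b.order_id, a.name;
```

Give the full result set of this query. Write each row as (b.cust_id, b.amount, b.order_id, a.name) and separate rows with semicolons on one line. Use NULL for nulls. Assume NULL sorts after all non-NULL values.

LEFT JOIN keeps every row from `customers`; unmatched rows get NULL for `orders`'s columns.
Matching on a.cust_id > b.cust_id. A NULL in a compared column never satisfies the condition.
Matched pairs: 3; unmatched a rows kept: 4.

(5, 12, 160, Carol); (5, 30, 104, Carol); (5, 57, 109, Carol); (NULL, NULL, NULL, Bob); (NULL, NULL, NULL, Frank); (NULL, NULL, NULL, Omar); (NULL, NULL, NULL, Tom)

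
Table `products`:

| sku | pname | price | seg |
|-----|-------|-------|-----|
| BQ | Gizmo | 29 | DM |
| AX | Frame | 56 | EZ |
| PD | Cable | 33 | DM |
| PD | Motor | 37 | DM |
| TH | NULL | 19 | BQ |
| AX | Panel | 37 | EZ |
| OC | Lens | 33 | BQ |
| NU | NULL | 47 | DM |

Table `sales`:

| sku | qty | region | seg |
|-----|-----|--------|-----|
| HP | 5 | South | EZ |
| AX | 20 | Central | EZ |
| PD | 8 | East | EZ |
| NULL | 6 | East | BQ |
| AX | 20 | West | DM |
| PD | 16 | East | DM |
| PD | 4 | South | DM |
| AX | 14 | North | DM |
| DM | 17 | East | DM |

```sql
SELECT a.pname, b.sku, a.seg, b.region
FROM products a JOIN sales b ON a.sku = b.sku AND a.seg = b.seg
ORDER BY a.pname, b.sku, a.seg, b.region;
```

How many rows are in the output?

6

INNER JOIN keeps only pairs where the ON condition holds.
Matching on a.sku = b.sku AND a.seg = b.seg. A NULL in a compared column never satisfies the condition.
Matched pairs: 6.
Total: 6 rows.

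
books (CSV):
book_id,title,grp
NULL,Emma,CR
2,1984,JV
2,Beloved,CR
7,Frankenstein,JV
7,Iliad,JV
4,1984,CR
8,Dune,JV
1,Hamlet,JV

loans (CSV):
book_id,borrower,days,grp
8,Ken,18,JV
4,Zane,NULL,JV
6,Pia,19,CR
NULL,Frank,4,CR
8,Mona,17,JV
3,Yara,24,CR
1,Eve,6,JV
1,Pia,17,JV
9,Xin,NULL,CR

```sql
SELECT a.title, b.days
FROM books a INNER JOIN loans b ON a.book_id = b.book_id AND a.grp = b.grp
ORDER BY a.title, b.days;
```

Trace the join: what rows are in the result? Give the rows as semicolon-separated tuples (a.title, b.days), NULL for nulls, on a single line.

INNER JOIN keeps only pairs where the ON condition holds.
Matching on a.book_id = b.book_id AND a.grp = b.grp. A NULL in a compared column never satisfies the condition.
- book_id=NULL, grp=CR: no matching b row, dropped.
- book_id=2, grp=JV: no matching b row, dropped.
- book_id=2, grp=CR: no matching b row, dropped.
- book_id=7, grp=JV: no matching b row, dropped.
- book_id=7, grp=JV: no matching b row, dropped.
- book_id=4, grp=CR: no matching b row, dropped.
- book_id=8, grp=JV: 2 matching b row(s), so 2 row(s) emitted.
- book_id=1, grp=JV: 2 matching b row(s), so 2 row(s) emitted.
After projecting and ordering:
a.title | b.days
Dune | 17
Dune | 18
Hamlet | 6
Hamlet | 17

(Dune, 17); (Dune, 18); (Hamlet, 6); (Hamlet, 17)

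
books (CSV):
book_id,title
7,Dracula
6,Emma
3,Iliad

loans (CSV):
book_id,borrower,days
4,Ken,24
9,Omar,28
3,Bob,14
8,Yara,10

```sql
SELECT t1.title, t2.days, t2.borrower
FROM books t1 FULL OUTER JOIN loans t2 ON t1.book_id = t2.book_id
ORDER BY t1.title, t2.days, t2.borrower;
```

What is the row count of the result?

6

FULL OUTER JOIN keeps every row from both sides; unmatched rows get NULL for the other side's columns.
Matching on t1.book_id = t2.book_id.
- book_id=7: no t2 row matches, row kept with t2 columns NULL.
- book_id=6: no t2 row matches, row kept with t2 columns NULL.
- book_id=3: 1 matching t2 row(s), so 1 row(s) emitted.
- plus 3 unmatched t2 row(s), each kept with NULL t1 columns.
Total: 1 matched + 5 padded = 6 rows.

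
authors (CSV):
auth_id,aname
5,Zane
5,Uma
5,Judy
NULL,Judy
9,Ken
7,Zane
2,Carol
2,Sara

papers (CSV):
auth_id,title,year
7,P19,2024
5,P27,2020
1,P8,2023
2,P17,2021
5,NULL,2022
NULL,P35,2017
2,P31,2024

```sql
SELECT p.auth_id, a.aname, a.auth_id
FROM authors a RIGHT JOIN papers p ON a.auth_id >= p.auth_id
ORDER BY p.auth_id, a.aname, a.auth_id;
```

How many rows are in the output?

34

RIGHT JOIN keeps every row from `papers`; unmatched rows get NULL for `authors`'s columns.
Matching on a.auth_id >= p.auth_id. A NULL in a compared column never satisfies the condition.
- a[0] auth_id=5 → 5 match(es) in p → 5 row(s).
- a[1] auth_id=5 → 5 match(es) in p → 5 row(s).
- a[2] auth_id=5 → 5 match(es) in p → 5 row(s).
- a[3] auth_id=NULL → no match.
- a[4] auth_id=9 → 6 match(es) in p → 6 row(s).
- a[5] auth_id=7 → 6 match(es) in p → 6 row(s).
- a[6] auth_id=2 → 3 match(es) in p → 3 row(s).
- a[7] auth_id=2 → 3 match(es) in p → 3 row(s).
- plus 1 unmatched p row(s), each kept with NULL a columns.
Total: 33 matched + 1 padded = 34 rows.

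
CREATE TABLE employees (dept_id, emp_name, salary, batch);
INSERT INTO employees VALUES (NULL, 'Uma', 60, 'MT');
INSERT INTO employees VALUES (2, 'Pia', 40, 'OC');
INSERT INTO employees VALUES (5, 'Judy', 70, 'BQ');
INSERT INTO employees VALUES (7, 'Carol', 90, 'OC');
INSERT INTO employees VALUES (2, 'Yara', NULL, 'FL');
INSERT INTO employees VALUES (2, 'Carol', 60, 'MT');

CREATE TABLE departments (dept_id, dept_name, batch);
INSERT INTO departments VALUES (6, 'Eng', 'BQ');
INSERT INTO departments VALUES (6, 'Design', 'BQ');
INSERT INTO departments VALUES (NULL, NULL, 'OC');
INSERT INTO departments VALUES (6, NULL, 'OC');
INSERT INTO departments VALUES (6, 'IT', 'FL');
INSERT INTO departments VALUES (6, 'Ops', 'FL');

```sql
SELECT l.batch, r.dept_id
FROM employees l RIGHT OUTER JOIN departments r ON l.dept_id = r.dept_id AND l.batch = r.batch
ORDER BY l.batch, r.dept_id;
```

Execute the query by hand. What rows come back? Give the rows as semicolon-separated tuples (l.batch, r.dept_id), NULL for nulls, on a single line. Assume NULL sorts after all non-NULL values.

(NULL, 6); (NULL, 6); (NULL, 6); (NULL, 6); (NULL, 6); (NULL, NULL)

RIGHT JOIN keeps every row from `departments`; unmatched rows get NULL for `employees`'s columns.
Matching on l.dept_id = r.dept_id AND l.batch = r.batch. A NULL in a compared column never satisfies the condition.
Matched pairs: 0; unmatched r rows kept: 6.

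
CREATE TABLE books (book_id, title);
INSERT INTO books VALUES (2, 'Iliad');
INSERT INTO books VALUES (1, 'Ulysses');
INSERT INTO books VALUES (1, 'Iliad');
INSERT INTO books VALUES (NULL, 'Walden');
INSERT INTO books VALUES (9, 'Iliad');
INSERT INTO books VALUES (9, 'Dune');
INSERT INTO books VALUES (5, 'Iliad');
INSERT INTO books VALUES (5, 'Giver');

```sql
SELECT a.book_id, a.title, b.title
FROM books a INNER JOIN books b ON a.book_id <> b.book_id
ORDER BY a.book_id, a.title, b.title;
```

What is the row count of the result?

36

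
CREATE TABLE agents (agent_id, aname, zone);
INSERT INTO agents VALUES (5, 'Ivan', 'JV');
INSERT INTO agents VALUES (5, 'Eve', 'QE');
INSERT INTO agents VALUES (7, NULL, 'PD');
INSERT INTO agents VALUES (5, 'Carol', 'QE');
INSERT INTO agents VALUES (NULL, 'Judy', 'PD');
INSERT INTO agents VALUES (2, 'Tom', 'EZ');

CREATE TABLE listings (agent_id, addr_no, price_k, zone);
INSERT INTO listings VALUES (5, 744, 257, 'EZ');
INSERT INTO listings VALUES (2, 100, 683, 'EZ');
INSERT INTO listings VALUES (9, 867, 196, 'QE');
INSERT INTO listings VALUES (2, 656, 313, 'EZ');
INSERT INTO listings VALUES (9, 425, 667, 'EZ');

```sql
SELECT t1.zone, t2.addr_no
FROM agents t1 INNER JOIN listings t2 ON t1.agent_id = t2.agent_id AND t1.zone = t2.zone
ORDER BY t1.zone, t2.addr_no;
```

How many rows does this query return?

INNER JOIN keeps only pairs where the ON condition holds.
Matching on t1.agent_id = t2.agent_id AND t1.zone = t2.zone. A NULL in a compared column never satisfies the condition.
- t1 row (agent_id=5, zone=JV): no match → dropped.
- t1 row (agent_id=5, zone=QE): no match → dropped.
- t1 row (agent_id=7, zone=PD): no match → dropped.
- t1 row (agent_id=5, zone=QE): no match → dropped.
- t1 row (agent_id=NULL, zone=PD): no match → dropped.
- t1 row (agent_id=2, zone=EZ): matches 2 t2 row(s) → 2 output row(s).
Total: 2 rows.

2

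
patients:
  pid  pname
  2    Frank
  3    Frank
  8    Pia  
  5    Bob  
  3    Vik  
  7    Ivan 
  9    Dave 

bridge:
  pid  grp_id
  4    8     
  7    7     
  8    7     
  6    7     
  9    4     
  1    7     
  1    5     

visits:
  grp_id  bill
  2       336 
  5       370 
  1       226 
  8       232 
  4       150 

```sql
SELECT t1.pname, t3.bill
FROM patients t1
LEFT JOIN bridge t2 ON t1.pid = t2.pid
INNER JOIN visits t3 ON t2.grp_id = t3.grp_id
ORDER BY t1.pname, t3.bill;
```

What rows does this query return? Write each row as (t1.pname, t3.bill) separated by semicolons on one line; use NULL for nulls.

Evaluate left to right. First `patients t1 LEFT JOIN bridge t2` on pid: 7 row(s).
Then INNER JOIN `visits t3` on grp_id: keep only rows whose t2.grp_id appears in t3.

(Dave, 150)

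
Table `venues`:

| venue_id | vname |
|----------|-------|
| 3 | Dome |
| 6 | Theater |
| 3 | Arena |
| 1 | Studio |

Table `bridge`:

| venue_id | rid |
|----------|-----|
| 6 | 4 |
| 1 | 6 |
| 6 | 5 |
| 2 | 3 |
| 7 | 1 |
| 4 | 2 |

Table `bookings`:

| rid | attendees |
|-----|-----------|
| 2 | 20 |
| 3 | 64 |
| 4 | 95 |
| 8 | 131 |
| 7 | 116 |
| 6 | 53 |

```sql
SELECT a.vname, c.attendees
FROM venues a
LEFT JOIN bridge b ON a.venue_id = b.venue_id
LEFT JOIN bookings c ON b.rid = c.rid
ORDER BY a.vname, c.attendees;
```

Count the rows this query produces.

5

Evaluate left to right. First `venues a LEFT JOIN bridge b` on venue_id: 5 row(s).
Then LEFT JOIN `bookings c` on rid: each of those 5 rows is kept; rows whose b.rid has no match in c get NULL for c's columns.
Result: 5 row(s).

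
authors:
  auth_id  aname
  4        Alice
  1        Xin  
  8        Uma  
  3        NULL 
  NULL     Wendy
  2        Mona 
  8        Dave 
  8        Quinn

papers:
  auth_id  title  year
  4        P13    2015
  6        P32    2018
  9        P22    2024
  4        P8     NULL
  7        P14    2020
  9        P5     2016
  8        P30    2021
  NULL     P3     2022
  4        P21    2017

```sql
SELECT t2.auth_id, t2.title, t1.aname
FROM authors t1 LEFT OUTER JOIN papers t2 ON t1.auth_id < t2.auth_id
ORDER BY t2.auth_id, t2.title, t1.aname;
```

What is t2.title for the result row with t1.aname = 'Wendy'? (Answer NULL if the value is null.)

LEFT JOIN keeps every row from `authors`; unmatched rows get NULL for `papers`'s columns.
Matching on t1.auth_id < t2.auth_id. A NULL in a compared column never satisfies the condition.
Matched pairs: 35; unmatched t1 rows kept: 1.

NULL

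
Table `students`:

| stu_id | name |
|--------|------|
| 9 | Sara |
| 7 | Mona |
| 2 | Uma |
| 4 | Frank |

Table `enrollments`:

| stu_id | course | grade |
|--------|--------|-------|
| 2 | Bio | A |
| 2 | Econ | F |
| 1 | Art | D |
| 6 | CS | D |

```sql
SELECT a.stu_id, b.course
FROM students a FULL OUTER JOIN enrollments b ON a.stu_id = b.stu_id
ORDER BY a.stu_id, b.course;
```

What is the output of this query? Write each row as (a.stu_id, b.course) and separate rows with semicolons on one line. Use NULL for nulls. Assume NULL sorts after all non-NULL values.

FULL OUTER JOIN keeps every row from both sides; unmatched rows get NULL for the other side's columns.
Matching on a.stu_id = b.stu_id.
Matched pairs: 2; unmatched a rows kept: 3; unmatched b rows kept: 2.

(2, Bio); (2, Econ); (4, NULL); (7, NULL); (9, NULL); (NULL, Art); (NULL, CS)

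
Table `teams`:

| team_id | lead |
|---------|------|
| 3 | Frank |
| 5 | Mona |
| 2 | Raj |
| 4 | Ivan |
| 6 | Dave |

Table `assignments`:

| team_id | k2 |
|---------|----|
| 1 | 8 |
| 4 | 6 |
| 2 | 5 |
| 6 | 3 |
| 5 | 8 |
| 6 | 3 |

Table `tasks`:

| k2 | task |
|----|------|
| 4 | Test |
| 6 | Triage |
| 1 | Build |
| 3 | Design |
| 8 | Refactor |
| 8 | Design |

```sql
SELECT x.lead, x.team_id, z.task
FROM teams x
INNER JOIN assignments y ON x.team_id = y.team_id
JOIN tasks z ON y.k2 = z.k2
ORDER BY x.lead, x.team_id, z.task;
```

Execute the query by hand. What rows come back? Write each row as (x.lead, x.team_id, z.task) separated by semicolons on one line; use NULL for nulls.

(Dave, 6, Design); (Dave, 6, Design); (Ivan, 4, Triage); (Mona, 5, Design); (Mona, 5, Refactor)

Evaluate left to right. First `teams x INNER JOIN assignments y` on team_id: 5 row(s).
Then INNER JOIN `tasks z` on k2: keep only rows whose y.k2 appears in z.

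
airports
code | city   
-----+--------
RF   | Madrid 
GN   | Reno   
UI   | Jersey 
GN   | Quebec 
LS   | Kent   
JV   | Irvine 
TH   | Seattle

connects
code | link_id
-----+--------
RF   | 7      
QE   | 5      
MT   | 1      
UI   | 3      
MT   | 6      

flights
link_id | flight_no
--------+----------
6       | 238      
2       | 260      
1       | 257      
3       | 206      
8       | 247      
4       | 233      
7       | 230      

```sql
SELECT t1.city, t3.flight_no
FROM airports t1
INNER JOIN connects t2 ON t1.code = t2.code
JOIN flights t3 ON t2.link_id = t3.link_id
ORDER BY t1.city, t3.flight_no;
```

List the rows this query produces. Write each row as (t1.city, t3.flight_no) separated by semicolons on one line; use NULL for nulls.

Evaluate left to right. First `airports t1 INNER JOIN connects t2` on code: 2 row(s).
Then INNER JOIN `flights t3` on link_id: keep only rows whose t2.link_id appears in t3.

(Jersey, 206); (Madrid, 230)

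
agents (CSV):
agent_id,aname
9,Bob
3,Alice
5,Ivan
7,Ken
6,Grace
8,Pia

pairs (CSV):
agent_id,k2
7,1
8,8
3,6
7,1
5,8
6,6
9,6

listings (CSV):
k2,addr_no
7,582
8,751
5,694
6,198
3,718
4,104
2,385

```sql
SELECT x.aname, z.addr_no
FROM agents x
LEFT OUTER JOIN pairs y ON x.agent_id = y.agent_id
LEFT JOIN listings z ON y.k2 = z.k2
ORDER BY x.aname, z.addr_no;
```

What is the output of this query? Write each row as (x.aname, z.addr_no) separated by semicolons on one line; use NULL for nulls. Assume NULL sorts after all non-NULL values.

(Alice, 198); (Bob, 198); (Grace, 198); (Ivan, 751); (Ken, NULL); (Ken, NULL); (Pia, 751)

Joins associate left-to-right: agents LEFT JOIN pairs on agent_id gives 7 intermediate row(s).
Then LEFT JOIN `listings z` on k2: each of those 7 rows is kept; rows whose y.k2 has no match in z get NULL for z's columns.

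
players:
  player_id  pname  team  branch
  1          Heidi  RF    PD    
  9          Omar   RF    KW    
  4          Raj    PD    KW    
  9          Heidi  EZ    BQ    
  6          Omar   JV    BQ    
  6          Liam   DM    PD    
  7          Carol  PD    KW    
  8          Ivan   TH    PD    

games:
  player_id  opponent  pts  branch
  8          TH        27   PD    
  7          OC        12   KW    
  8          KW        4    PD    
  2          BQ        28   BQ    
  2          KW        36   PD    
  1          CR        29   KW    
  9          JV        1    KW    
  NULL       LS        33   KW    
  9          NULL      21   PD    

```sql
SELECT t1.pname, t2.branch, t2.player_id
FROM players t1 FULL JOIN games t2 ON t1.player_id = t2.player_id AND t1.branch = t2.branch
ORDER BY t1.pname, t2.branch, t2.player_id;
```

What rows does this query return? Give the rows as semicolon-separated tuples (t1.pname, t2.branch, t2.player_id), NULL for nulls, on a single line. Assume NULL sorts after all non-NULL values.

FULL OUTER JOIN keeps every row from both sides; unmatched rows get NULL for the other side's columns.
Matching on t1.player_id = t2.player_id AND t1.branch = t2.branch. A NULL in a compared column never satisfies the condition.
- t1 row (player_id=1, branch=PD): no match → kept, t2 columns NULL.
- t1 row (player_id=9, branch=KW): matches 1 t2 row(s) → 1 output row(s).
- t1 row (player_id=4, branch=KW): no match → kept, t2 columns NULL.
- t1 row (player_id=9, branch=BQ): no match → kept, t2 columns NULL.
- t1 row (player_id=6, branch=BQ): no match → kept, t2 columns NULL.
- t1 row (player_id=6, branch=PD): no match → kept, t2 columns NULL.
- t1 row (player_id=7, branch=KW): matches 1 t2 row(s) → 1 output row(s).
- t1 row (player_id=8, branch=PD): matches 2 t2 row(s) → 2 output row(s).
- 5 row(s) from t2 found no t1 partner → padded with NULL.

(Carol, KW, 7); (Heidi, NULL, NULL); (Heidi, NULL, NULL); (Ivan, PD, 8); (Ivan, PD, 8); (Liam, NULL, NULL); (Omar, KW, 9); (Omar, NULL, NULL); (Raj, NULL, NULL); (NULL, BQ, 2); (NULL, KW, 1); (NULL, KW, NULL); (NULL, PD, 2); (NULL, PD, 9)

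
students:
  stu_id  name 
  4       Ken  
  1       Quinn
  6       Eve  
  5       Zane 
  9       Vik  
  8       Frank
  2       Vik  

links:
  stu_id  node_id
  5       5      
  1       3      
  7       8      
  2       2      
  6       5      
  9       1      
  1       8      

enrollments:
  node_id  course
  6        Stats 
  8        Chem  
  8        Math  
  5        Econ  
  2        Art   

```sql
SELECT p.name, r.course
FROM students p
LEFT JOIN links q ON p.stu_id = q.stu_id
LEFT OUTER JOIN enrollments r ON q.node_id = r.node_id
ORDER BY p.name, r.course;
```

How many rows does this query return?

9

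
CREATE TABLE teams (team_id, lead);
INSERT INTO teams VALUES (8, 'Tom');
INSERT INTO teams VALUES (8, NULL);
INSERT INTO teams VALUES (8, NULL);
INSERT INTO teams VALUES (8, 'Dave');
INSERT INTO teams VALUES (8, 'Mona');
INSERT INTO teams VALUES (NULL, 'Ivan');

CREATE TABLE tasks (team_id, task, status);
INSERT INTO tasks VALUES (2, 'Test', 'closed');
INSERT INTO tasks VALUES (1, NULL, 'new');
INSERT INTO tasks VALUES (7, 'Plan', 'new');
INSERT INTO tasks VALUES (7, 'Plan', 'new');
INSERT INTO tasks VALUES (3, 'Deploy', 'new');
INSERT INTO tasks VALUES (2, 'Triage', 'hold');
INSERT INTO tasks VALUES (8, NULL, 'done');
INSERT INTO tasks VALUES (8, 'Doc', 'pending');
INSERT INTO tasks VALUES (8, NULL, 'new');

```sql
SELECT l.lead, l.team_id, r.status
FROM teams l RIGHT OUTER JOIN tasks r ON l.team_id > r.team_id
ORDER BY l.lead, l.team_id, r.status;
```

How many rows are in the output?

33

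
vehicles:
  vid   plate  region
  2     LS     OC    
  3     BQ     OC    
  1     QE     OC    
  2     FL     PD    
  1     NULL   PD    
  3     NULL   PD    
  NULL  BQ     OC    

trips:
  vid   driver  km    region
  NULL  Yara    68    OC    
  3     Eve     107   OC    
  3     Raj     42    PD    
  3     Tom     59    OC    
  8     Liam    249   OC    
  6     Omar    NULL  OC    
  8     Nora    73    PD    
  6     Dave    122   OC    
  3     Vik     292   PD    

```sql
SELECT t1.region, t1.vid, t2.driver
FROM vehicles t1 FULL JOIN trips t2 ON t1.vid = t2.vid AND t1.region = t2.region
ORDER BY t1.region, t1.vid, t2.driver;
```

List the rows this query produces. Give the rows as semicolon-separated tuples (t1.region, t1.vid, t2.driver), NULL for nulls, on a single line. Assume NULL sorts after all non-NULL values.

(OC, 1, NULL); (OC, 2, NULL); (OC, 3, Eve); (OC, 3, Tom); (OC, NULL, NULL); (PD, 1, NULL); (PD, 2, NULL); (PD, 3, Raj); (PD, 3, Vik); (NULL, NULL, Dave); (NULL, NULL, Liam); (NULL, NULL, Nora); (NULL, NULL, Omar); (NULL, NULL, Yara)

FULL OUTER JOIN keeps every row from both sides; unmatched rows get NULL for the other side's columns.
Matching on t1.vid = t2.vid AND t1.region = t2.region. A NULL in a compared column never satisfies the condition.
- t1 (vid=2, region=OC) has no partner → padded with NULL.
- t1 (vid=3, region=OC) pairs with 2 row(s) of t2.
- t1 (vid=1, region=OC) has no partner → padded with NULL.
- t1 (vid=2, region=PD) has no partner → padded with NULL.
- t1 (vid=1, region=PD) has no partner → padded with NULL.
- t1 (vid=3, region=PD) pairs with 2 row(s) of t2.
- t1 (vid=NULL, region=OC) has no partner → padded with NULL.
- plus 5 unmatched t2 row(s), each kept with NULL t1 columns.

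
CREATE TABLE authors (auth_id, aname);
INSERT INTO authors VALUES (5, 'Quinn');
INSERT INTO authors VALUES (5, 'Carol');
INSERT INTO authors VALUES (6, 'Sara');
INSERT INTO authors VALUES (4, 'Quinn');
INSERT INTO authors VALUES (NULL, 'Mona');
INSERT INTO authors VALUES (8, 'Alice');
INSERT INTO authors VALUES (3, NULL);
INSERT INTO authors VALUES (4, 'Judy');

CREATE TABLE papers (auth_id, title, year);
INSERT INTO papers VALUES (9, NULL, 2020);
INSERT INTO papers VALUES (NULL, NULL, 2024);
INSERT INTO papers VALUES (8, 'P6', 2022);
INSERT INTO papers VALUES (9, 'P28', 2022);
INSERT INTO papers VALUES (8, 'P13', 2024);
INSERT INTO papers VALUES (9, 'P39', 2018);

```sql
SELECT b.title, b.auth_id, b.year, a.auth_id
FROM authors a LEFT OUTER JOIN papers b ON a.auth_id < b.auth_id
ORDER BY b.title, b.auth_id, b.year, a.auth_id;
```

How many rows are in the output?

34

LEFT JOIN keeps every row from `authors`; unmatched rows get NULL for `papers`'s columns.
Matching on a.auth_id < b.auth_id. A NULL in a compared column never satisfies the condition.
- a row (auth_id=5): matches 5 b row(s) → 5 output row(s).
- a row (auth_id=5): matches 5 b row(s) → 5 output row(s).
- a row (auth_id=6): matches 5 b row(s) → 5 output row(s).
- a row (auth_id=4): matches 5 b row(s) → 5 output row(s).
- a row (auth_id=NULL): no match → kept, b columns NULL.
- a row (auth_id=8): matches 3 b row(s) → 3 output row(s).
- a row (auth_id=3): matches 5 b row(s) → 5 output row(s).
- a row (auth_id=4): matches 5 b row(s) → 5 output row(s).
Total: 33 matched + 1 padded = 34 rows.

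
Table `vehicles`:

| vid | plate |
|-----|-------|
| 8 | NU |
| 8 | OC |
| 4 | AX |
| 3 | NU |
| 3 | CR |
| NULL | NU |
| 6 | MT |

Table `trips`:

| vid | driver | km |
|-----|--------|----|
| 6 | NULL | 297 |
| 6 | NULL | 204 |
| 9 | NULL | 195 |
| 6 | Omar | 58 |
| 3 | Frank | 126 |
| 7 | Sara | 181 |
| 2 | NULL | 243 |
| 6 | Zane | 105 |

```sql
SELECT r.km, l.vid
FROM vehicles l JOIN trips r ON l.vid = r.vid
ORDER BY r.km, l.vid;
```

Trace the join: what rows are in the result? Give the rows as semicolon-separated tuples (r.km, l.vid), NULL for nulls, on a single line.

(58, 6); (105, 6); (126, 3); (126, 3); (204, 6); (297, 6)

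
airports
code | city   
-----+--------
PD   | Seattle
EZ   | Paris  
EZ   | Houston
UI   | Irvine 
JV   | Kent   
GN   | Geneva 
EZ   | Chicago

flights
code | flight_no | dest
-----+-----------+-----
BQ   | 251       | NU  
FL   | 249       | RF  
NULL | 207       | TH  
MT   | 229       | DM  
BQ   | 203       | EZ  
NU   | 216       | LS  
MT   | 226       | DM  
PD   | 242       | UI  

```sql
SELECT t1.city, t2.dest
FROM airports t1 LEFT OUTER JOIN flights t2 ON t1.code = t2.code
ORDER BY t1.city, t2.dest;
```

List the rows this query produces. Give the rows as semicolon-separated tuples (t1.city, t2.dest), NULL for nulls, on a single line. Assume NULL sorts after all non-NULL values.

LEFT JOIN keeps every row from `airports`; unmatched rows get NULL for `flights`'s columns.
Matching on t1.code = t2.code. A NULL in a compared column never satisfies the condition.
- t1 row (code=PD): matches 1 t2 row(s) → 1 output row(s).
- t1 row (code=EZ): no match → kept, t2 columns NULL.
- t1 row (code=EZ): no match → kept, t2 columns NULL.
- t1 row (code=UI): no match → kept, t2 columns NULL.
- t1 row (code=JV): no match → kept, t2 columns NULL.
- t1 row (code=GN): no match → kept, t2 columns NULL.
- t1 row (code=EZ): no match → kept, t2 columns NULL.
After projecting and ordering:
t1.city | t2.dest
Chicago | NULL
Geneva | NULL
Houston | NULL
Irvine | NULL
Kent | NULL
Paris | NULL
Seattle | UI

(Chicago, NULL); (Geneva, NULL); (Houston, NULL); (Irvine, NULL); (Kent, NULL); (Paris, NULL); (Seattle, UI)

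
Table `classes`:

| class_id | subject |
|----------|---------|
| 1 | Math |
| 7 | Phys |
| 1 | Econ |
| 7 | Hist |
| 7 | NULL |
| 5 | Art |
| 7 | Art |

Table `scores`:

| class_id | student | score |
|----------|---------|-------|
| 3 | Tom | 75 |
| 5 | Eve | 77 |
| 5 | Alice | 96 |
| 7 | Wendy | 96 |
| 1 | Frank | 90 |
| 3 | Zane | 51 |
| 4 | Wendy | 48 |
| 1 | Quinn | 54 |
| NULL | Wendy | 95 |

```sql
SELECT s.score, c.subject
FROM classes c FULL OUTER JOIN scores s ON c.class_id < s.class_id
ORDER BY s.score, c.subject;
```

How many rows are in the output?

20

FULL OUTER JOIN keeps every row from both sides; unmatched rows get NULL for the other side's columns.
Matching on c.class_id < s.class_id. A NULL in a compared column never satisfies the condition.
Matched pairs: 13; unmatched c rows kept: 4; unmatched s rows kept: 3.
Total: 13 matched + 7 padded = 20 rows.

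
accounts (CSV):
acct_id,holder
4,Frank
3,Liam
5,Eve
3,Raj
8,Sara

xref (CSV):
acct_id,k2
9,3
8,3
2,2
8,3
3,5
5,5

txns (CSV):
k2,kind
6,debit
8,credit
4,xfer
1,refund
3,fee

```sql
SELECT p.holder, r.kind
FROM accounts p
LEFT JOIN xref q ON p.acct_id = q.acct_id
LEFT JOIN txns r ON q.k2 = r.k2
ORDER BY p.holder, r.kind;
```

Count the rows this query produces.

6

Evaluate left to right. First `accounts p LEFT JOIN xref q` on acct_id: 6 row(s).
Then LEFT JOIN `txns r` on k2: each of those 6 rows is kept; rows whose q.k2 has no match in r get NULL for r's columns.
Result: 6 row(s).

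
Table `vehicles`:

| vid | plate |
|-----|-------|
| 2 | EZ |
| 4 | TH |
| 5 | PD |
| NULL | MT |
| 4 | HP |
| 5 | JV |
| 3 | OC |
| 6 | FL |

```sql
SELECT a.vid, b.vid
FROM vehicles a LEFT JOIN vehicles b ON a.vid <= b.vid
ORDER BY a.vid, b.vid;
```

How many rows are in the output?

31

LEFT JOIN keeps every row from `vehicles a`; unmatched rows get NULL for `vehicles b`'s columns.
Matching on a.vid <= b.vid. A NULL in a compared column never satisfies the condition.
Matched pairs: 30; unmatched a rows kept: 1.
Total: 30 matched + 1 padded = 31 rows.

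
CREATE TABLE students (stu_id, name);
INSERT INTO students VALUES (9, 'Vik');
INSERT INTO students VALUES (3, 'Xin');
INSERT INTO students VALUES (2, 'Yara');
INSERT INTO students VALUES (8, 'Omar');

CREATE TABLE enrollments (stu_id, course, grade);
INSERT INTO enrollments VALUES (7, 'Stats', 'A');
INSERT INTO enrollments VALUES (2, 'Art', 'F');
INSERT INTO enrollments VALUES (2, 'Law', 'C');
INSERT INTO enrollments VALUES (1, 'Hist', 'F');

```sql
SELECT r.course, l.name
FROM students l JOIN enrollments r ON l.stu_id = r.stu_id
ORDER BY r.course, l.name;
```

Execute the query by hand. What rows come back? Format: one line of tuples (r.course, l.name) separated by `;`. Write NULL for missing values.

INNER JOIN keeps only pairs where the ON condition holds.
Matching on l.stu_id = r.stu_id.
Matched pairs: 2.

(Art, Yara); (Law, Yara)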